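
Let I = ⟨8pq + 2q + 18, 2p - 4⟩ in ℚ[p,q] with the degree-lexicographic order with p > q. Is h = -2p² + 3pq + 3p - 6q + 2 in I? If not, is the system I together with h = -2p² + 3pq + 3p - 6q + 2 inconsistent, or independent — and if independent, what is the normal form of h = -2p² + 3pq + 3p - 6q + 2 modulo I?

-2p² + 3pq + 3p - 6q + 2 lies in I (it reduces to 0).

First compute the reduced Gröbner basis of I by Buchberger's algorithm.
f_1 = 8pq + 2q + 18, LT = pq.
f_2 = 2p - 4, LT = p.

S(f_1,f_2): lcm = pq. S = 9/4q + 9/4.
  leading term q: no divisor's leading term divides it; move 9/4q to the remainder.
  leading term 1: no divisor's leading term divides it; move 9/4 to the remainder.
  remainder 9/4q + 9/4 ≠ 0; add k_3 = 9/4q + 9/4 to the basis.

The other S-polynomials (S(f_1,k_3), S(f_2,k_3)) all reduce to 0 modulo the current basis, so we have a Gröbner basis.
Inter-reduce: drop elements whose leading term is divisible by another's, tail-reduce, and make monic.
Reduced Gröbner basis: {p - 2, q + 1}.
Label its elements g_1 = p - 2, g_2 = q + 1.

Reduce h = -2p² + 3pq + 3p - 6q + 2 modulo G:
  leading term p²: subtract (-2p)·g_1 from -2p² + 3pq + 3p - 6q + 2 → 3pq - p - 6q + 2
  leading term pq: subtract (3q)·g_1 from 3pq - p - 6q + 2 → -p + 2
  leading term p: subtract (-1)·g_1 from -p + 2 → 0
  normal form = 0.
Since the normal form is 0, h ∈ I.

The remainder on division by a Gröbner basis is unique — it is the normal form.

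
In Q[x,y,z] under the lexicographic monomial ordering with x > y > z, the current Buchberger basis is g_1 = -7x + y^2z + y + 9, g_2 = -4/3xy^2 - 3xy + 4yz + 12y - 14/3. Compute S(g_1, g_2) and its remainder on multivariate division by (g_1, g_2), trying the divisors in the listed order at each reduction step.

lcm(LM(g_1), LM(g_2)) = xy^2.
S = (lcm/LT(g_1))·g_1 − (lcm/LT(g_2))·g_2 = -9/4xy - 1/7y^4z - 1/7y^3 - 9/7y^2 + 3yz + 9y - 7/2.
Reduce S modulo (g_1, g_2) in that order:
  leading term xy: subtract (9/28y)·g_1 from -9/4xy - 1/7y^4z - 1/7y^3 - 9/7y^2 + 3yz + 9y - 7/2 → -1/7y^4z - 9/28y^3z - 1/7y^3 - 45/28y^2 + 3yz + 171/28y - 7/2
  leading term y^4z: no divisor's leading term divides it; move -1/7y^4z to the remainder.
  leading term y^3z: no divisor's leading term divides it; move -9/28y^3z to the remainder.
  leading term y^3: no divisor's leading term divides it; move -1/7y^3 to the remainder.
  leading term y^2: no divisor's leading term divides it; move -45/28y^2 to the remainder.
  leading term yz: no divisor's leading term divides it; move 3yz to the remainder.
  leading term y: no divisor's leading term divides it; move 171/28y to the remainder.
  leading term 1: no divisor's leading term divides it; move -7/2 to the remainder.
The remainder -1/7y^4z - 9/28y^3z - 1/7y^3 - 45/28y^2 + 3yz + 171/28y - 7/2 is nonzero, so it would be added as the next basis element.

S(g_1, g_2) = -9/4xy - 1/7y^4z - 1/7y^3 - 9/7y^2 + 3yz + 9y - 7/2; remainder on division = -1/7y^4z - 9/28y^3z - 1/7y^3 - 45/28y^2 + 3yz + 171/28y - 7/2.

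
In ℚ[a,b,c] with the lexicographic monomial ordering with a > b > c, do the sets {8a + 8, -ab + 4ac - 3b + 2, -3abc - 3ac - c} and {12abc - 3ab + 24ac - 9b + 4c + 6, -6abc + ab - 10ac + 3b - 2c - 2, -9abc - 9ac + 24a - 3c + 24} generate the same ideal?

Two ideals are equal iff their reduced Gröbner bases coincide (the reduced basis is unique for a fixed ordering).
Buchberger on the first generating set:
f_1 = 8a + 8, LT = a.
f_2 = -ab + 4ac - 3b + 2, LT = ab.
f_3 = -3abc - 3ac - c, LT = abc.

S(f_1,f_2): lcm = ab. S = 4ac - 2b + 2.
  reduce S modulo (f_1, f_2, f_3):
  remainder -2b - 4c + 2 ≠ 0; add g_4 = -2b - 4c + 2 to the basis.

S(f_1,f_3): lcm = abc. S = -ac + bc - ⅓c.
  reduce S modulo (f_1, f_2, f_3, g_4):
  remainder -2c² + 5/3c ≠ 0; add g_5 = -2c² + 5/3c to the basis.

The other S-polynomials (S(f_2,f_3), S(f_1,g_4), S(f_2,g_4), S(f_3,g_4), S(f_1,g_5), S(f_2,g_5), S(f_3,g_5), S(g_4,g_5)) all reduce to 0 modulo the current basis, so we have a Gröbner basis.
Inter-reduce: drop elements whose leading term is divisible by another's, tail-reduce, and make monic.
Reduced Gröbner basis: {a + 1, b + 2c - 1, c² - ⅚c}.

Buchberger on the second generating set:
h_1 = 12abc - 3ab + 24ac - 9b + 4c + 6, LT = abc.
h_2 = -6abc + ab - 10ac + 3b - 2c - 2, LT = abc.
h_3 = -9abc - 9ac + 24a - 3c + 24, LT = abc.

S(h_1,h_2): lcm = abc. S = -1/12ab + ⅓ac - ¼b + ⅙.
  reduce S modulo (h_1, h_2, h_3):
  remainder -1/12ab + ⅓ac - ¼b + ⅙ ≠ 0; add k_4 = -1/12ab + ⅓ac - ¼b + ⅙ to the basis.

S(h_1,h_3): lcm = abc. S = -¼ab + ac + 8/3a - ¾b + 19/6.
  reduce S modulo (h_1, h_2, h_3, k_4):
  remainder 8/3a + 8/3 ≠ 0; add k_5 = 8/3a + 8/3 to the basis.

S(h_1,k_4): lcm = abc. S = -¼ab + 4ac² + 2ac - 3bc - ¾b + 7/3c + ½.
  reduce S modulo (h_1, h_2, h_3, k_4, k_5):
  remainder -3bc - 4c² + 4/3c ≠ 0; add k_6 = -3bc - 4c² + 4/3c to the basis.

S(h_1,k_5): lcm = abc. S = -¼ab + 2ac - bc - ¾b + ⅓c + ½.
  reduce S modulo (h_1, h_2, h_3, k_4, k_5, k_6):
  remainder 4/3c² - 10/9c ≠ 0; add k_7 = 4/3c² - 10/9c to the basis.

S(k_4,k_5): lcm = ab. S = -4ac + 2b - 2.
  reduce S modulo (h_1, h_2, h_3, k_4, k_5, k_6, k_7):
  remainder 2b + 4c - 2 ≠ 0; add k_8 = 2b + 4c - 2 to the basis.

The other S-polynomials (S(h_2,h_3), S(h_2,k_4), S(h_3,k_4), S(h_2,k_5), S(h_3,k_5), S(h_1,k_6), S(h_2,k_6), S(h_3,k_6), S(k_4,k_6), S(k_5,k_6), S(h_1,k_7), S(h_2,k_7), S(h_3,k_7), S(k_4,k_7), S(k_5,k_7), S(k_6,k_7), S(h_1,k_8), S(h_2,k_8), S(h_3,k_8), S(k_4,k_8), S(k_5,k_8), S(k_6,k_8), S(k_7,k_8)) all reduce to 0 modulo the current basis, so we have a Gröbner basis.
Inter-reduce: drop elements whose leading term is divisible by another's, tail-reduce, and make monic.
Reduced Gröbner basis: {a + 1, b + 2c - 1, c² - ⅚c}.

The two bases agree; hence the ideals are identical.
The choice of monomial ordering does not affect the verdict — as long as both bases are computed under the same ordering, their equality decides ideal equality.

Yes, the ideals are equal.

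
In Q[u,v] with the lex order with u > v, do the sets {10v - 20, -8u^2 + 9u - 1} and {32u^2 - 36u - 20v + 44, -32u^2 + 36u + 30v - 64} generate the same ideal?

Yes, the ideals are equal.

Since reduced Gröbner bases are canonical representatives of ideals under a given ordering, it suffices to compute and compare them.
Buchberger on the first generating set:
f_1 = 10v - 20, LT = v.
f_2 = -8u^2 + 9u - 1, LT = u^2.

S(f_1,f_2): leading monomials are coprime, so the S-polynomial reduces to 0 (Buchberger's first criterion).
Every S-polynomial of the final basis reduces to 0, so we have a Gröbner basis.
Inter-reduce: drop elements whose leading term is divisible by another's, tail-reduce, and make monic.
Reduced Gröbner basis: {u^2 - 9/8u + 1/8, v - 2}.

Buchberger on the second generating set:
h_1 = 32u^2 - 36u - 20v + 44, LT = u^2.
h_2 = -32u^2 + 36u + 30v - 64, LT = u^2.

S(h_1,h_2): lcm = u^2. S = 5/16v - 5/8.
  leading term v: no divisor's leading term divides it; move 5/16v to the remainder.
  leading term 1: no divisor's leading term divides it; move -5/8 to the remainder.
  remainder 5/16v - 5/8 ≠ 0; add k_3 = 5/16v - 5/8 to the basis.

S(h_1,k_3): leading monomials are coprime, so the S-polynomial reduces to 0 (Buchberger's first criterion).
S(h_2,k_3): leading monomials are coprime, so the S-polynomial reduces to 0 (Buchberger's first criterion).
Every S-polynomial of the final basis reduces to 0, so we have a Gröbner basis.
Inter-reduce: drop elements whose leading term is divisible by another's, tail-reduce, and make monic.
Reduced Gröbner basis: {u^2 - 9/8u + 1/8, v - 2}.

Same reduced basis, so the two generating sets span the same ideal.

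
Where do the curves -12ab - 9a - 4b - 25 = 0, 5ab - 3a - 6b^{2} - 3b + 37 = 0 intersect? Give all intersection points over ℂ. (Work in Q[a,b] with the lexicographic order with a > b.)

Compute a lex Gröbner basis by Buchberger's algorithm.
f_1 = -12ab - 9a - 4b - 25, LT = ab.
f_2 = 5ab - 3a - 6b^{2} - 3b + 37, LT = ab.

S(f_1,f_2): lcm = ab. S = \tfrac{27}{20}a + \tfrac{6}{5}b^{2} + \tfrac{14}{15}b - \tfrac{319}{60}.
  reduce S modulo (f_1, f_2):
  remainder \tfrac{27}{20}a + \tfrac{6}{5}b^{2} + \tfrac{14}{15}b - \tfrac{319}{60} ≠ 0; add h_3 = \tfrac{27}{20}a + \tfrac{6}{5}b^{2} + \tfrac{14}{15}b - \tfrac{319}{60} to the basis.

S(f_1,h_3): lcm = ab. S = \tfrac{3}{4}a - \tfrac{8}{9}b^{3} - \tfrac{56}{81}b^{2} + \tfrac{346}{81}b + \tfrac{25}{12}.
  reduce S modulo (f_1, f_2, h_3):
  remainder -\tfrac{8}{9}b^{3} - \tfrac{110}{81}b^{2} + \tfrac{304}{81}b + \tfrac{136}{27} ≠ 0; add h_4 = -\tfrac{8}{9}b^{3} - \tfrac{110}{81}b^{2} + \tfrac{304}{81}b + \tfrac{136}{27} to the basis.

The other S-polynomials (S(f_2,h_3), S(f_1,h_4), S(f_2,h_4), S(h_3,h_4)) all reduce to 0 modulo the current basis, so we have a Gröbner basis.
Inter-reduce: drop elements whose leading term is divisible by another's, tail-reduce, and make monic.
Reduced Gröbner basis: {a + \tfrac{8}{9}b^{2} + \tfrac{56}{81}b - \tfrac{319}{81}, b^{3} + \tfrac{55}{36}b^{2} - \tfrac{38}{9}b - \tfrac{17}{3}}.

A lex Gröbner basis eliminates variables successively. Here b^{3} + \tfrac{55}{36}b^{2} - \tfrac{38}{9}b - \tfrac{17}{3} depends only on b, with roots {2, -127/72 - sqrt(1441)/72, -127/72 + sqrt(1441)/72}; lifting each root through the earlier basis elements recovers the full solutions.
  b = 2: the earlier basis element becomes a + 1 = 0, giving a = -1 — point (-1, 2).
  b = -127/72 - sqrt(1441)/72: the earlier basis element becomes a - 695/324 + 11*sqrt(1441)/324 = 0, giving a = 695/324 - 11*sqrt(1441)/324 — point (695/324 - 11*sqrt(1441)/324, -127/72 - sqrt(1441)/72).
  b = -127/72 + sqrt(1441)/72: the earlier basis element becomes a - 695/324 - 11*sqrt(1441)/324 = 0, giving a = 11*sqrt(1441)/324 + 695/324 — point (11*sqrt(1441)/324 + 695/324, -127/72 + sqrt(1441)/72).

{(-1, 2), (695/324 - 11*sqrt(1441)/324, -127/72 - sqrt(1441)/72), (11*sqrt(1441)/324 + 695/324, -127/72 + sqrt(1441)/72)}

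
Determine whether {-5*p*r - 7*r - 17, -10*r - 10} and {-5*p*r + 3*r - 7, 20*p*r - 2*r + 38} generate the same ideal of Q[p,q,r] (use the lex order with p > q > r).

For a fixed monomial order, each ideal has a unique reduced Gröbner basis; comparing bases decides equality.
Buchberger on the first generating set:
f_1 = -5*p*r - 7*r - 17, LT = p*r.
f_2 = -10*r - 10, LT = r.

S(f_1,f_2): lcm = p*r. S = -p + 7/5*r + 17/5.
  leading term p: no divisor's leading term divides it; move -p to the remainder.
  leading term r: subtract (-7/50)·f_2 from 7/5*r + 17/5 → 2
  leading term 1: no divisor's leading term divides it; move 2 to the remainder.
  remainder -p + 2 ≠ 0; add g_3 = -p + 2 to the basis.

The other S-polynomials (S(f_1,g_3), S(f_2,g_3)) all reduce to 0 modulo the current basis, so we have a Gröbner basis.
Inter-reduce: drop elements whose leading term is divisible by another's, tail-reduce, and make monic.
Reduced Gröbner basis: {p - 2, r + 1}.

Buchberger on the second generating set:
h_1 = -5*p*r + 3*r - 7, LT = p*r.
h_2 = 20*p*r - 2*r + 38, LT = p*r.

S(h_1,h_2): lcm = p*r. S = -1/2*r - 1/2.
  leading term r: no divisor's leading term divides it; move -1/2*r to the remainder.
  leading term 1: no divisor's leading term divides it; move -1/2 to the remainder.
  remainder -1/2*r - 1/2 ≠ 0; add k_3 = -1/2*r - 1/2 to the basis.

S(h_1,k_3): lcm = p*r. S = -p - 3/5*r + 7/5.
  leading term p: no divisor's leading term divides it; move -p to the remainder.
  leading term r: subtract (6/5)·k_3 from -3/5*r + 7/5 → 2
  leading term 1: no divisor's leading term divides it; move 2 to the remainder.
  remainder -p + 2 ≠ 0; add k_4 = -p + 2 to the basis.

The other S-polynomials (S(h_2,k_3), S(h_1,k_4), S(h_2,k_4), S(k_3,k_4)) all reduce to 0 modulo the current basis, so we have a Gröbner basis.
Inter-reduce: drop elements whose leading term is divisible by another's, tail-reduce, and make monic.
Reduced Gröbner basis: {p - 2, r + 1}.

Same reduced basis, so the two generating sets span the same ideal.
The choice of monomial ordering does not affect the verdict — as long as both bases are computed under the same ordering, their equality decides ideal equality.

Yes, the ideals are equal.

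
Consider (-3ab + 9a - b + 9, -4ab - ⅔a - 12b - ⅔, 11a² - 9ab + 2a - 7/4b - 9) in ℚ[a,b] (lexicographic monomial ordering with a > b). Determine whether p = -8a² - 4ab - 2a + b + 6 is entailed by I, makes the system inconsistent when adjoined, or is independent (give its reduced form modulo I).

-8a² - 4ab - 2a + b + 6 lies in I (it reduces to 0).

First compute the reduced Gröbner basis of I by Buchberger's algorithm.
f_1 = -3ab + 9a - b + 9, LT = ab.
f_2 = -4ab - ⅔a - 12b - ⅔, LT = ab.
f_3 = 11a² - 9ab + 2a - 7/4b - 9, LT = a².

S(f_1,f_2): lcm = ab. S = -19/6a - 8/3b - 19/6.
  leading term a: no divisor's leading term divides it; move -19/6a to the remainder.
  leading term b: no divisor's leading term divides it; move -8/3b to the remainder.
  leading term 1: no divisor's leading term divides it; move -19/6 to the remainder.
  remainder -19/6a - 8/3b - 19/6 ≠ 0; add h_4 = -19/6a - 8/3b - 19/6 to the basis.

S(f_1,f_3): lcm = a²b. S = -3a² + 9/11ab² + 5/33ab - 3a + 7/44b² + 9/11b.
  leading term a²: subtract (-3/11)·f_3 from -3a² + 9/11ab² + 5/33ab - 3a + 7/44b² + 9/11b → 9/11ab² - 76/33ab - 27/11a + 7/44b² + 15/44b - 27/11
  leading term ab²: subtract (-3/11b)·f_1 from 9/11ab² - 76/33ab - 27/11a + 7/44b² + 15/44b - 27/11 → 5/33ab - 27/11a - 5/44b² + 123/44b - 27/11
  leading term ab: subtract (-5/99)·f_1 from 5/33ab - 27/11a - 5/44b² + 123/44b - 27/11 → -2a - 5/44b² + 1087/396b - 2
  leading term a: subtract (12/19)·h_4 from -2a - 5/44b² + 1087/396b - 2 → -5/44b² + 33325/7524b
  leading term b²: no divisor's leading term divides it; move -5/44b² to the remainder.
  leading term b: no divisor's leading term divides it; move 33325/7524b to the remainder.
  remainder -5/44b² + 33325/7524b ≠ 0; add h_5 = -5/44b² + 33325/7524b to the basis.

S(f_2,f_3): lcm = a²b. S = ⅙a² + 9/11ab² + 31/11ab + ⅙a + 7/44b² + 9/11b.
  leading term a²: subtract (1/66)·f_3 from ⅙a² + 9/11ab² + 31/11ab + ⅙a + 7/44b² + 9/11b → 9/11ab² + 65/22ab + 3/22a + 7/44b² + 223/264b + 3/22
  leading term ab²: subtract (-3/11b)·f_1 from 9/11ab² + 65/22ab + 3/22a + 7/44b² + 223/264b + 3/22 → 119/22ab + 3/22a - 5/44b² + 871/264b + 3/22
  leading term ab: subtract (-119/66)·f_1 from 119/22ab + 3/22a - 5/44b² + 871/264b + 3/22 → 180/11a - 5/44b² + 395/264b + 180/11
  leading term a: subtract (-1080/209)·h_4 from 180/11a - 5/44b² + 395/264b + 180/11 → -5/44b² - 61615/5016b
  leading term b²: subtract (1)·h_5 from -5/44b² - 61615/5016b → -251495/15048b
  leading term b: no divisor's leading term divides it; move -251495/15048b to the remainder.
  remainder -251495/15048b ≠ 0; add h_6 = -251495/15048b to the basis.

The other S-polynomials (S(f_1,h_4), S(f_2,h_4), S(f_3,h_4), S(f_1,h_5), S(f_2,h_5), S(f_3,h_5), S(h_4,h_5), S(f_1,h_6), S(f_2,h_6), S(f_3,h_6), S(h_4,h_6), S(h_5,h_6)) all reduce to 0 modulo the current basis, so we have a Gröbner basis.
Inter-reduce: drop elements whose leading term is divisible by another's, tail-reduce, and make monic.
Reduced Gröbner basis: {a + 1, b}.
Label its elements g_1 = a + 1, g_2 = b.

Reduce p = -8a² - 4ab - 2a + b + 6 modulo G:
  leading term a²: subtract (-8a)·g_1 from -8a² - 4ab - 2a + b + 6 → -4ab + 6a + b + 6
  leading term ab: subtract (-4b)·g_1 from -4ab + 6a + b + 6 → 6a + 5b + 6
  leading term a: subtract (6)·g_1 from 6a + 5b + 6 → 5b
  leading term b: subtract (5)·g_2 from 5b → 0
  normal form = 0.
Since the normal form is 0, p ∈ I.

The remainder on division by a Gröbner basis is unique — it is the normal form.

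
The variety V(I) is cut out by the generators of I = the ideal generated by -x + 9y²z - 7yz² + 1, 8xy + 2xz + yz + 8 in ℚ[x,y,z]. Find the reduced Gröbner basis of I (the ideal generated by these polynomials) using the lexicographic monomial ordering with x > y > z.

f_1 = -x + 9y²z - 7yz² + 1, LT = x.
f_2 = 8xy + 2xz + yz + 8, LT = xy.

S(f_1,f_2): lcm = xy. S = -¼xz - 9y³z + 7y²z² - ⅛yz - y - 1.
  reduce S modulo (f_1, f_2):
  remainder -9y³z + 19/4y²z² + 7/4yz³ - ⅛yz - y - ¼z - 1 ≠ 0; add g_3 = -9y³z + 19/4y²z² + 7/4yz³ - ⅛yz - y - ¼z - 1 to the basis.

The other S-polynomials (S(f_1,g_3), S(f_2,g_3)) all reduce to 0 modulo the current basis, so we have a Gröbner basis.
Inter-reduce: drop elements whose leading term is divisible by another's, tail-reduce, and make monic.

G = {x - 9y²z + 7yz² - 1, y³z - 19/36y²z² - 7/36yz³ + 1/72yz + 1/9y + 1/36z + 1/9}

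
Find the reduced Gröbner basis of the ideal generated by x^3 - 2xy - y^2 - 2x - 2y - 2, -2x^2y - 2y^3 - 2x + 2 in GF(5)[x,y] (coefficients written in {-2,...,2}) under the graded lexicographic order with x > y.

The reduced Gröbner basis is the canonical form of the ideal for this ordering.

f_1 = x^3 - 2xy - y^2 - 2x - 2y - 2, LT = x^3.
f_2 = -2x^2y - 2y^3 - 2x + 2, LT = x^2y.

S(f_1,f_2): lcm = x^3y. S = -xy^3 - 2xy^2 - y^3 - x^2 - 2xy - 2y^2 + x - 2y.
  leading term xy^3: no divisor's leading term divides it; move -xy^3 to the remainder.
  leading term xy^2: no divisor's leading term divides it; move -2xy^2 to the remainder.
  leading term y^3: no divisor's leading term divides it; move -y^3 to the remainder.
  leading term x^2: no divisor's leading term divides it; move -x^2 to the remainder.
  leading term xy: no divisor's leading term divides it; move -2xy to the remainder.
  leading term y^2: no divisor's leading term divides it; move -2y^2 to the remainder.
  leading term x: no divisor's leading term divides it; move x to the remainder.
  leading term y: no divisor's leading term divides it; move -2y to the remainder.
  remainder -xy^3 - 2xy^2 - y^3 - x^2 - 2xy - 2y^2 + x - 2y ≠ 0; add g_3 = -xy^3 - 2xy^2 - y^3 - x^2 - 2xy - 2y^2 + x - 2y to the basis.

S(f_1,g_3): lcm = x^3y^3. S = -2x^3y^2 - x^2y^3 - 2xy^4 - y^5 - x^4 - 2x^3y - 2x^2y^2 - 2xy^3 - 2y^4 + x^3 - 2x^2y - 2y^3.
  leading term x^3y^2: subtract (-2y^2)·f_1 from -2x^3y^2 - x^2y^3 - 2xy^4 - y^5 - x^4 - 2x^3y - 2x^2y^2 - 2xy^3 - 2y^4 + x^3 - 2x^2y - 2y^3 → -x^2y^3 - 2xy^4 - y^5 - x^4 - 2x^3y - 2x^2y^2 - xy^3 + y^4 + x^3 - 2x^2y + xy^2 - y^3 + y^2
  leading term x^2y^3: subtract (-2y^2)·f_2 from -x^2y^3 - 2xy^4 - y^5 - x^4 - 2x^3y - 2x^2y^2 - xy^3 + y^4 + x^3 - 2x^2y + xy^2 - y^3 + y^2 → -2xy^4 - x^4 - 2x^3y - 2x^2y^2 - xy^3 + y^4 + x^3 - 2x^2y + 2xy^2 - y^3
  leading term xy^4: subtract (2y)·g_3 from -2xy^4 - x^4 - 2x^3y - 2x^2y^2 - xy^3 + y^4 + x^3 - 2x^2y + 2xy^2 - y^3 → -x^4 - 2x^3y - 2x^2y^2 - 2xy^3 - 2y^4 + x^3 + xy^2 - 2y^3 - 2xy - y^2
  leading term x^4: subtract (-x)·f_1 from -x^4 - 2x^3y - 2x^2y^2 - 2xy^3 - 2y^4 + x^3 + xy^2 - 2y^3 - 2xy - y^2 → -2x^3y - 2x^2y^2 - 2xy^3 - 2y^4 + x^3 - 2x^2y - 2y^3 - 2x^2 + xy - y^2 - 2x
  leading term x^3y: subtract (-2y)·f_1 from -2x^3y - 2x^2y^2 - 2xy^3 - 2y^4 + x^3 - 2x^2y - 2y^3 - 2x^2 + xy - y^2 - 2x → -2x^2y^2 - 2xy^3 - 2y^4 + x^3 - 2x^2y + xy^2 + y^3 - 2x^2 + 2xy - 2x + y
  leading term x^2y^2: subtract (y)·f_2 from -2x^2y^2 - 2xy^3 - 2y^4 + x^3 - 2x^2y + xy^2 + y^3 - 2x^2 + 2xy - 2x + y → -2xy^3 + x^3 - 2x^2y + xy^2 + y^3 - 2x^2 - xy - 2x - y
  leading term xy^3: subtract (2)·g_3 from -2xy^3 + x^3 - 2x^2y + xy^2 + y^3 - 2x^2 - xy - 2x - y → x^3 - 2x^2y - 2y^3 - 2xy - y^2 + x - 2y
  leading term x^3: subtract (1)·f_1 from x^3 - 2x^2y - 2y^3 - 2xy - y^2 + x - 2y → -2x^2y - 2y^3 - 2x + 2
  leading term x^2y: subtract (1)·f_2 from -2x^2y - 2y^3 - 2x + 2 → 0
  remainder 0.

S(f_2,g_3): lcm = x^2y^3. S = y^5 - 2x^2y^2 - xy^3 - x^3 - 2x^2y - xy^2 + x^2 - 2xy - y^2.
  leading term y^5: no divisor's leading term divides it; move y^5 to the remainder.
  leading term x^2y^2: subtract (y)·f_2 from -2x^2y^2 - xy^3 - x^3 - 2x^2y - xy^2 + x^2 - 2xy - y^2 → -xy^3 + 2y^4 - x^3 - 2x^2y - xy^2 + x^2 - y^2 - 2y
  leading term xy^3: subtract (1)·g_3 from -xy^3 + 2y^4 - x^3 - 2x^2y - xy^2 + x^2 - y^2 - 2y → 2y^4 - x^3 - 2x^2y + xy^2 + y^3 + 2x^2 + 2xy + y^2 - x
  leading term y^4: no divisor's leading term divides it; move 2y^4 to the remainder.
  leading term x^3: subtract (-1)·f_1 from -x^3 - 2x^2y + xy^2 + y^3 + 2x^2 + 2xy + y^2 - x → -2x^2y + xy^2 + y^3 + 2x^2 + 2x - 2y - 2
  leading term x^2y: subtract (1)·f_2 from -2x^2y + xy^2 + y^3 + 2x^2 + 2x - 2y - 2 → xy^2 - 2y^3 + 2x^2 - x - 2y + 1
  leading term xy^2: no divisor's leading term divides it; move xy^2 to the remainder.
  leading term y^3: no divisor's leading term divides it; move -2y^3 to the remainder.
  leading term x^2: no divisor's leading term divides it; move 2x^2 to the remainder.
  leading term x: no divisor's leading term divides it; move -x to the remainder.
  leading term y: no divisor's leading term divides it; move -2y to the remainder.
  leading term 1: no divisor's leading term divides it; move 1 to the remainder.
  remainder y^5 + 2y^4 + xy^2 - 2y^3 + 2x^2 - x - 2y + 1 ≠ 0; add g_4 = y^5 + 2y^4 + xy^2 - 2y^3 + 2x^2 - x - 2y + 1 to the basis.

S(f_1,g_4): leading monomials are coprime, so the S-polynomial reduces to 0 (Buchberger's first criterion).
S(f_2,g_4): lcm = x^2y^5. S = y^7 - 2x^2y^4 - x^3y^2 + 2x^2y^3 + xy^4 - 2x^4 - y^4 + x^3 + 2x^2y - x^2.
  leading term y^7: subtract (y^2)·g_4 from y^7 - 2x^2y^4 - x^3y^2 + 2x^2y^3 + xy^4 - 2x^4 - y^4 + x^3 + 2x^2y - x^2 → -2x^2y^4 - 2y^6 - x^3y^2 + 2x^2y^3 + 2y^5 - 2x^4 - 2x^2y^2 - y^4 + x^3 + 2x^2y + xy^2 + 2y^3 - x^2 - y^2
  leading term x^2y^4: subtract (y^3)·f_2 from -2x^2y^4 - 2y^6 - x^3y^2 + 2x^2y^3 + 2y^5 - 2x^4 - 2x^2y^2 - y^4 + x^3 + 2x^2y + xy^2 + 2y^3 - x^2 - y^2 → -x^3y^2 + 2x^2y^3 + 2y^5 - 2x^4 - 2x^2y^2 + 2xy^3 - y^4 + x^3 + 2x^2y + xy^2 - x^2 - y^2
  leading term x^3y^2: subtract (-y^2)·f_1 from -x^3y^2 + 2x^2y^3 + 2y^5 - 2x^4 - 2x^2y^2 + 2xy^3 - y^4 + x^3 + 2x^2y + xy^2 - x^2 - y^2 → 2x^2y^3 + 2y^5 - 2x^4 - 2x^2y^2 - 2y^4 + x^3 + 2x^2y - xy^2 - 2y^3 - x^2 + 2y^2
  leading term x^2y^3: subtract (-y^2)·f_2 from 2x^2y^3 + 2y^5 - 2x^4 - 2x^2y^2 - 2y^4 + x^3 + 2x^2y - xy^2 - 2y^3 - x^2 + 2y^2 → -2x^4 - 2x^2y^2 - 2y^4 + x^3 + 2x^2y + 2xy^2 - 2y^3 - x^2 - y^2
  leading term x^4: subtract (-2x)·f_1 from -2x^4 - 2x^2y^2 - 2y^4 + x^3 + 2x^2y + 2xy^2 - 2y^3 - x^2 - y^2 → -2x^2y^2 - 2y^4 + x^3 - 2x^2y - 2y^3 + xy - y^2 + x
  leading term x^2y^2: subtract (y)·f_2 from -2x^2y^2 - 2y^4 + x^3 - 2x^2y - 2y^3 + xy - y^2 + x → x^3 - 2x^2y - 2y^3 - 2xy - y^2 + x - 2y
  leading term x^3: subtract (1)·f_1 from x^3 - 2x^2y - 2y^3 - 2xy - y^2 + x - 2y → -2x^2y - 2y^3 - 2x + 2
  leading term x^2y: subtract (1)·f_2 from -2x^2y - 2y^3 - 2x + 2 → 0
  remainder 0.

S(g_3,g_4): lcm = xy^5. S = y^5 - xy^3 + 2y^4 - 2x^3 - xy^2 + 2y^3 + x^2 + 2xy - x.
  leading term y^5: subtract (1)·g_4 from y^5 - xy^3 + 2y^4 - 2x^3 - xy^2 + 2y^3 + x^2 + 2xy - x → -xy^3 - 2x^3 - 2xy^2 - y^3 - x^2 + 2xy + 2y - 1
  leading term xy^3: subtract (1)·g_3 from -xy^3 - 2x^3 - 2xy^2 - y^3 - x^2 + 2xy + 2y - 1 → -2x^3 - xy + 2y^2 - x - y - 1
  leading term x^3: subtract (-2)·f_1 from -2x^3 - xy + 2y^2 - x - y - 1 → 0
  remainder 0.

Every S-polynomial of the final basis reduces to 0, so we have a Gröbner basis.

G = {y^5 + 2y^4 + xy^2 - 2y^3 + 2x^2 - x - 2y + 1, xy^3 + 2xy^2 + y^3 + x^2 + 2xy + 2y^2 - x + 2y, x^3 - 2xy - y^2 - 2x - 2y - 2, x^2y + y^3 + x - 1}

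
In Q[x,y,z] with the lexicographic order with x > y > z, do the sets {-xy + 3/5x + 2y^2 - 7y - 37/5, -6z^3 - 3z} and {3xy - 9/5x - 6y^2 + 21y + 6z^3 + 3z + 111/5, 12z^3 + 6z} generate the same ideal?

Yes, the ideals are equal.

Equality of ideals is decidable: compute both reduced Gröbner bases (unique for the ordering) and check whether they agree.
Buchberger on the first generating set:
f_1 = -xy + 3/5x + 2y^2 - 7y - 37/5, LT = xy.
f_2 = -6z^3 - 3z, LT = z^3.

The S-polynomials (S(f_1,f_2)) all reduce to 0 modulo the current basis, so we have a Gröbner basis.
Inter-reduce: drop elements whose leading term is divisible by another's, tail-reduce, and make monic.
Reduced Gröbner basis: {xy - 3/5x - 2y^2 + 7y + 37/5, z^3 + 1/2z}.

Buchberger on the second generating set:
h_1 = 3xy - 9/5x - 6y^2 + 21y + 6z^3 + 3z + 111/5, LT = xy.
h_2 = 12z^3 + 6z, LT = z^3.

The S-polynomials (S(h_1,h_2)) all reduce to 0 modulo the current basis, so we have a Gröbner basis.
Inter-reduce: drop elements whose leading term is divisible by another's, tail-reduce, and make monic.
Reduced Gröbner basis: {xy - 3/5x - 2y^2 + 7y + 37/5, z^3 + 1/2z}.

The two bases agree; hence the ideals are identical.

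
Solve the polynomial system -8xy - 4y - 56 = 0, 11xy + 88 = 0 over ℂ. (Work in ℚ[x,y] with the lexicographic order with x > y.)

Compute a lex Gröbner basis by Buchberger's algorithm.
f_1 = -8xy - 4y - 56, LT = xy.
f_2 = 11xy + 88, LT = xy.

S(f_1,f_2): lcm = xy. S = ½y - 1.
  reduce S modulo (f_1, f_2):
  remainder ½y - 1 ≠ 0; add h_3 = ½y - 1 to the basis.

S(f_1,h_3): lcm = xy. S = 2x + ½y + 7.
  reduce S modulo (f_1, f_2, h_3):
  remainder 2x + 8 ≠ 0; add h_4 = 2x + 8 to the basis.

The other S-polynomials (S(f_2,h_3), S(f_1,h_4), S(f_2,h_4), S(h_3,h_4)) all reduce to 0 modulo the current basis, so we have a Gröbner basis.
Inter-reduce: drop elements whose leading term is divisible by another's, tail-reduce, and make monic.
Reduced Gröbner basis: {x + 4, y - 2}.

Since the basis is lex-ordered, y - 2 is univariate in y. Its roots are {2}. Back-substituting each root into the other basis elements fixes the other coordinates.
  y = 2: the earlier basis element becomes x + 4 = 0, giving x = -4 — point (-4, 2).
Zero-dimensionality of the ideal guarantees finitely many solutions over ℂ.

{(-4, 2)}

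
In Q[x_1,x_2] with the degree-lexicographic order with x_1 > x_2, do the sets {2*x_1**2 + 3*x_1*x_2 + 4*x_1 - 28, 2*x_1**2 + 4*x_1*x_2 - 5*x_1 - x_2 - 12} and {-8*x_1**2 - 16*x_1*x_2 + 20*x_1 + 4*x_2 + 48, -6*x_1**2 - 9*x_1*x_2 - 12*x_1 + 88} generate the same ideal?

No, the ideals differ.

Two ideals are equal iff their reduced Gröbner bases coincide (the reduced basis is unique for a fixed ordering).
Buchberger on the first generating set:
f_1 = 2*x_1**2 + 3*x_1*x_2 + 4*x_1 - 28, LT = x_1**2.
f_2 = 2*x_1**2 + 4*x_1*x_2 - 5*x_1 - x_2 - 12, LT = x_1**2.

S(f_1,f_2): lcm = x_1**2. S = -1/2*x_1*x_2 + 9/2*x_1 + 1/2*x_2 - 8.
  leading term x_1*x_2: no divisor's leading term divides it; move -1/2*x_1*x_2 to the remainder.
  leading term x_1: no divisor's leading term divides it; move 9/2*x_1 to the remainder.
  leading term x_2: no divisor's leading term divides it; move 1/2*x_2 to the remainder.
  leading term 1: no divisor's leading term divides it; move -8 to the remainder.
  remainder -1/2*x_1*x_2 + 9/2*x_1 + 1/2*x_2 - 8 ≠ 0; add g_3 = -1/2*x_1*x_2 + 9/2*x_1 + 1/2*x_2 - 8 to the basis.

S(f_1,g_3): lcm = x_1**2*x_2. S = 3/2*x_1*x_2**2 + 9*x_1**2 + 3*x_1*x_2 - 16*x_1 - 14*x_2.
  leading term x_1*x_2**2: subtract (-3*x_2)·g_3 from 3/2*x_1*x_2**2 + 9*x_1**2 + 3*x_1*x_2 - 16*x_1 - 14*x_2 → 9*x_1**2 + 33/2*x_1*x_2 + 3/2*x_2**2 - 16*x_1 - 38*x_2
  leading term x_1**2: subtract (9/2)·f_1 from 9*x_1**2 + 33/2*x_1*x_2 + 3/2*x_2**2 - 16*x_1 - 38*x_2 → 3*x_1*x_2 + 3/2*x_2**2 - 34*x_1 - 38*x_2 + 126
  leading term x_1*x_2: subtract (-6)·g_3 from 3*x_1*x_2 + 3/2*x_2**2 - 34*x_1 - 38*x_2 + 126 → 3/2*x_2**2 - 7*x_1 - 35*x_2 + 78
  leading term x_2**2: no divisor's leading term divides it; move 3/2*x_2**2 to the remainder.
  leading term x_1: no divisor's leading term divides it; move -7*x_1 to the remainder.
  leading term x_2: no divisor's leading term divides it; move -35*x_2 to the remainder.
  leading term 1: no divisor's leading term divides it; move 78 to the remainder.
  remainder 3/2*x_2**2 - 7*x_1 - 35*x_2 + 78 ≠ 0; add g_4 = 3/2*x_2**2 - 7*x_1 - 35*x_2 + 78 to the basis.

The other S-polynomials (S(f_2,g_3), S(f_1,g_4), S(f_2,g_4), S(g_3,g_4)) all reduce to 0 modulo the current basis, so we have a Gröbner basis.
Inter-reduce: drop elements whose leading term is divisible by another's, tail-reduce, and make monic.
Reduced Gröbner basis: {x_1**2 + 31/2*x_1 + 3/2*x_2 - 38, x_1*x_2 - 9*x_1 - x_2 + 16, x_2**2 - 14/3*x_1 - 70/3*x_2 + 52}.

Buchberger on the second generating set:
h_1 = -8*x_1**2 - 16*x_1*x_2 + 20*x_1 + 4*x_2 + 48, LT = x_1**2.
h_2 = -6*x_1**2 - 9*x_1*x_2 - 12*x_1 + 88, LT = x_1**2.

S(h_1,h_2): lcm = x_1**2. S = 1/2*x_1*x_2 - 9/2*x_1 - 1/2*x_2 + 26/3.
  leading term x_1*x_2: no divisor's leading term divides it; move 1/2*x_1*x_2 to the remainder.
  leading term x_1: no divisor's leading term divides it; move -9/2*x_1 to the remainder.
  leading term x_2: no divisor's leading term divides it; move -1/2*x_2 to the remainder.
  leading term 1: no divisor's leading term divides it; move 26/3 to the remainder.
  remainder 1/2*x_1*x_2 - 9/2*x_1 - 1/2*x_2 + 26/3 ≠ 0; add k_3 = 1/2*x_1*x_2 - 9/2*x_1 - 1/2*x_2 + 26/3 to the basis.

S(h_1,k_3): lcm = x_1**2*x_2. S = 2*x_1*x_2**2 + 9*x_1**2 - 3/2*x_1*x_2 - 1/2*x_2**2 - 52/3*x_1 - 6*x_2.
  leading term x_1*x_2**2: subtract (4*x_2)·k_3 from 2*x_1*x_2**2 + 9*x_1**2 - 3/2*x_1*x_2 - 1/2*x_2**2 - 52/3*x_1 - 6*x_2 → 9*x_1**2 + 33/2*x_1*x_2 + 3/2*x_2**2 - 52/3*x_1 - 122/3*x_2
  leading term x_1**2: subtract (-9/8)·h_1 from 9*x_1**2 + 33/2*x_1*x_2 + 3/2*x_2**2 - 52/3*x_1 - 122/3*x_2 → -3/2*x_1*x_2 + 3/2*x_2**2 + 31/6*x_1 - 217/6*x_2 + 54
  leading term x_1*x_2: subtract (-3)·k_3 from -3/2*x_1*x_2 + 3/2*x_2**2 + 31/6*x_1 - 217/6*x_2 + 54 → 3/2*x_2**2 - 25/3*x_1 - 113/3*x_2 + 80
  leading term x_2**2: no divisor's leading term divides it; move 3/2*x_2**2 to the remainder.
  leading term x_1: no divisor's leading term divides it; move -25/3*x_1 to the remainder.
  leading term x_2: no divisor's leading term divides it; move -113/3*x_2 to the remainder.
  leading term 1: no divisor's leading term divides it; move 80 to the remainder.
  remainder 3/2*x_2**2 - 25/3*x_1 - 113/3*x_2 + 80 ≠ 0; add k_4 = 3/2*x_2**2 - 25/3*x_1 - 113/3*x_2 + 80 to the basis.

The other S-polynomials (S(h_2,k_3), S(h_1,k_4), S(h_2,k_4), S(k_3,k_4)) all reduce to 0 modulo the current basis, so we have a Gröbner basis.
Inter-reduce: drop elements whose leading term is divisible by another's, tail-reduce, and make monic.
Reduced Gröbner basis: {x_1**2 + 31/2*x_1 + 3/2*x_2 - 122/3, x_1*x_2 - 9*x_1 - x_2 + 52/3, x_2**2 - 50/9*x_1 - 226/9*x_2 + 160/3}.

These differ, so the ideals are not equal.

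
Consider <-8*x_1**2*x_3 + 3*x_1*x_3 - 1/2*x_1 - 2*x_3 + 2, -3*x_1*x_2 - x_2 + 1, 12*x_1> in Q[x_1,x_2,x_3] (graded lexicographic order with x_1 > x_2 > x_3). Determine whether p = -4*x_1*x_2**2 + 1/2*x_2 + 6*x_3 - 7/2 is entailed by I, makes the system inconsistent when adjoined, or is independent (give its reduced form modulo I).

Adjoining -4*x_1*x_2**2 + 1/2*x_2 + 6*x_3 - 7/2 makes the ideal the whole ring: the system is inconsistent.

First compute the reduced Gröbner basis of I by Buchberger's algorithm.
f_1 = -8*x_1**2*x_3 + 3*x_1*x_3 - 1/2*x_1 - 2*x_3 + 2, LT = x_1**2*x_3.
f_2 = -3*x_1*x_2 - x_2 + 1, LT = x_1*x_2.
f_3 = 12*x_1, LT = x_1.

S(f_1,f_2): lcm = x_1**2*x_2*x_3. S = -17/24*x_1*x_2*x_3 + 1/16*x_1*x_2 + 1/3*x_1*x_3 + 1/4*x_2*x_3 - 1/4*x_2.
  reduce S modulo (f_1, f_2, f_3):
  remainder 35/72*x_2*x_3 - 13/48*x_2 - 17/72*x_3 + 1/48 ≠ 0; add h_4 = 35/72*x_2*x_3 - 13/48*x_2 - 17/72*x_3 + 1/48 to the basis.

S(f_1,f_3): lcm = x_1**2*x_3. S = -3/8*x_1*x_3 + 1/16*x_1 + 1/4*x_3 - 1/4.
  reduce S modulo (f_1, f_2, f_3, h_4):
  remainder 1/4*x_3 - 1/4 ≠ 0; add h_5 = 1/4*x_3 - 1/4 to the basis.

S(f_2,f_3): lcm = x_1*x_2. S = 1/3*x_2 - 1/3.
  reduce S modulo (f_1, f_2, f_3, h_4, h_5):
  remainder 1/3*x_2 - 1/3 ≠ 0; add h_6 = 1/3*x_2 - 1/3 to the basis.

The other S-polynomials (S(f_1,h_4), S(f_2,h_4), S(f_3,h_4), S(f_1,h_5), S(f_2,h_5), S(f_3,h_5), S(h_4,h_5), S(f_1,h_6), S(f_2,h_6), S(f_3,h_6), S(h_4,h_6), S(h_5,h_6)) all reduce to 0 modulo the current basis, so we have a Gröbner basis.
Inter-reduce: drop elements whose leading term is divisible by another's, tail-reduce, and make monic.
Reduced Gröbner basis: {x_1, x_2 - 1, x_3 - 1}.
Label its elements g_1 = x_1, g_2 = x_2 - 1, g_3 = x_3 - 1.

Reduce p = -4*x_1*x_2**2 + 1/2*x_2 + 6*x_3 - 7/2 modulo G:
  leading term x_1*x_2**2: subtract (-4*x_2**2)·g_1 from -4*x_1*x_2**2 + 1/2*x_2 + 6*x_3 - 7/2 → 1/2*x_2 + 6*x_3 - 7/2
  leading term x_2: subtract (1/2)·g_2 from 1/2*x_2 + 6*x_3 - 7/2 → 6*x_3 - 3
  leading term x_3: subtract (6)·g_3 from 6*x_3 - 3 → 3
  leading term 1: no divisor's leading term divides it; move 3 to the remainder.
  normal form = 3.
The normal form is nonzero, so p ∉ I. Since p minus its normal form lies in I, I + (p) = I + (r) where r = 3; decide whether this ideal is the whole ring.
Here r = 3 is a nonzero constant, hence a unit: 1 ∈ I + (p), the Gröbner basis of I + (p) is {1}, and the enlarged system has no common solution — adjoining p is inconsistent.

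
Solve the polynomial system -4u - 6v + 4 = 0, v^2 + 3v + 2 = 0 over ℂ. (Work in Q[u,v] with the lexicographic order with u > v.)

Compute a lex Gröbner basis by Buchberger's algorithm.
f_1 = -4u - 6v + 4, LT = u.
f_2 = v^2 + 3v + 2, LT = v^2.

The S-polynomials (S(f_1,f_2)) all reduce to 0 modulo the current basis, so we have a Gröbner basis.
Inter-reduce: drop elements whose leading term is divisible by another's, tail-reduce, and make monic.
Reduced Gröbner basis: {u + 3/2v - 1, v^2 + 3v + 2}.

Elimination: the polynomial v^2 + 3v + 2 lies in the elimination ideal for v, so v ∈ {-2, -1}. For each such v, the remaining basis elements (now univariate) give the rest of the solution.
  v = -2: the earlier basis element becomes u - 4 = 0, giving u = 4 — point (4, -2).
  v = -1: the earlier basis element becomes u - 5/2 = 0, giving u = 5/2 — point (5/2, -1).
Each listed point satisfies every original equation (direct substitution).
This is the nonlinear analogue of row-reducing a linear system.

{(4, -2), (5/2, -1)}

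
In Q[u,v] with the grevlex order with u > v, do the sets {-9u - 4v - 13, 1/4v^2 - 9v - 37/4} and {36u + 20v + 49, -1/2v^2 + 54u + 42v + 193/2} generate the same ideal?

Equality of ideals is decidable: compute both reduced Gröbner bases (unique for the ordering) and check whether they agree.
Buchberger on the first generating set:
f_1 = -9u - 4v - 13, LT = u.
f_2 = 1/4v^2 - 9v - 37/4, LT = v^2.

The S-polynomials (S(f_1,f_2)) all reduce to 0 modulo the current basis, so we have a Gröbner basis.
Inter-reduce: drop elements whose leading term is divisible by another's, tail-reduce, and make monic.
Reduced Gröbner basis: {v^2 - 36v - 37, u + 4/9v + 13/9}.

Buchberger on the second generating set:
h_1 = 36u + 20v + 49, LT = u.
h_2 = -1/2v^2 + 54u + 42v + 193/2, LT = v^2.

The S-polynomials (S(h_1,h_2)) all reduce to 0 modulo the current basis, so we have a Gröbner basis.
Inter-reduce: drop elements whose leading term is divisible by another's, tail-reduce, and make monic.
Reduced Gröbner basis: {v^2 - 24v - 46, u + 5/9v + 49/36}.

Since the reduced bases disagree, the two ideals are not the same.
The same test decides containment: I ⊆ J iff every generator of I reduces to 0 modulo a Gröbner basis of J.

No, the ideals differ.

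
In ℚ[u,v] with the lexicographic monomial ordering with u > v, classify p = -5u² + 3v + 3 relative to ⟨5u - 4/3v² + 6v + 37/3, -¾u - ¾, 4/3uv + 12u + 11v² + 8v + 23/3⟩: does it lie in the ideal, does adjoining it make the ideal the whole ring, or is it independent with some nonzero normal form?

Adjoining -5u² + 3v + 3 makes the ideal the whole ring: the system is inconsistent.

First compute the reduced Gröbner basis of I by Buchberger's algorithm.
f_1 = 5u - 4/3v² + 6v + 37/3, LT = u.
f_2 = -¾u - ¾, LT = u.
f_3 = 4/3uv + 12u + 11v² + 8v + 23/3, LT = uv.

S(f_1,f_2): lcm = u. S = -4/15v² + 6/5v + 22/15.
  reduce S modulo (f_1, f_2, f_3):
  remainder -4/15v² + 6/5v + 22/15 ≠ 0; add h_4 = -4/15v² + 6/5v + 22/15 to the basis.

S(f_1,f_3): lcm = uv. S = -9u - 4/15v³ - 141/20v² - 53/15v - 23/4.
  reduce S modulo (f_1, f_2, f_3, h_4):
  remainder -337/8v - 337/8 ≠ 0; add h_5 = -337/8v - 337/8 to the basis.

The other S-polynomials (S(f_2,f_3), S(f_1,h_4), S(f_2,h_4), S(f_3,h_4), S(f_1,h_5), S(f_2,h_5), S(f_3,h_5), S(h_4,h_5)) all reduce to 0 modulo the current basis, so we have a Gröbner basis.
Inter-reduce: drop elements whose leading term is divisible by another's, tail-reduce, and make monic.
Reduced Gröbner basis: {u + 1, v + 1}.
Label its elements g_1 = u + 1, g_2 = v + 1.

Reduce p = -5u² + 3v + 3 modulo G:
  leading term u²: subtract (-5u)·g_1 from -5u² + 3v + 3 → 5u + 3v + 3
  leading term u: subtract (5)·g_1 from 5u + 3v + 3 → 3v - 2
  leading term v: subtract (3)·g_2 from 3v - 2 → -5
  leading term 1: no divisor's leading term divides it; move -5 to the remainder.
  normal form = -5.
The normal form is nonzero, so p ∉ I. Since p minus its normal form lies in I, I + (p) = I + (r) where r = -5; decide whether this ideal is the whole ring.
Here r = -5 is a nonzero constant, hence a unit: 1 ∈ I + (p), the Gröbner basis of I + (p) is {1}, and the enlarged system has no common solution — adjoining p is inconsistent.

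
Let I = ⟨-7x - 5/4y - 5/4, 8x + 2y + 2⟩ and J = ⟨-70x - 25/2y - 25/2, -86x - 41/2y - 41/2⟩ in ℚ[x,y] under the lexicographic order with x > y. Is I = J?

Yes, the ideals are equal.

Equality of ideals is decidable: compute both reduced Gröbner bases (unique for the ordering) and check whether they agree.
Buchberger on the first generating set:
f_1 = -7x - 5/4y - 5/4, LT = x.
f_2 = 8x + 2y + 2, LT = x.

S(f_1,f_2): lcm = x. S = -1/14y - 1/14.
  leading term y: no divisor's leading term divides it; move -1/14y to the remainder.
  leading term 1: no divisor's leading term divides it; move -1/14 to the remainder.
  remainder -1/14y - 1/14 ≠ 0; add g_3 = -1/14y - 1/14 to the basis.

The other S-polynomials (S(f_1,g_3), S(f_2,g_3)) all reduce to 0 modulo the current basis, so we have a Gröbner basis.
Inter-reduce: drop elements whose leading term is divisible by another's, tail-reduce, and make monic.
Reduced Gröbner basis: {x, y + 1}.

Buchberger on the second generating set:
h_1 = -70x - 25/2y - 25/2, LT = x.
h_2 = -86x - 41/2y - 41/2, LT = x.

S(h_1,h_2): lcm = x. S = -18/301y - 18/301.
  leading term y: no divisor's leading term divides it; move -18/301y to the remainder.
  leading term 1: no divisor's leading term divides it; move -18/301 to the remainder.
  remainder -18/301y - 18/301 ≠ 0; add k_3 = -18/301y - 18/301 to the basis.

The other S-polynomials (S(h_1,k_3), S(h_2,k_3)) all reduce to 0 modulo the current basis, so we have a Gröbner basis.
Inter-reduce: drop elements whose leading term is divisible by another's, tail-reduce, and make monic.
Reduced Gröbner basis: {x, y + 1}.

Same reduced basis, so the two generating sets span the same ideal.
The same test decides containment: I ⊆ J iff every generator of I reduces to 0 modulo a Gröbner basis of J.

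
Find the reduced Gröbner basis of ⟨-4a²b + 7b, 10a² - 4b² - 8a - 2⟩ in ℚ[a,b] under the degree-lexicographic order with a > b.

G = {b³ + 2ab - 31/8b, a² - ⅖b² - ⅘a - ⅕}

f_1 = -4a²b + 7b, LT = a²b.
f_2 = 10a² - 4b² - 8a - 2, LT = a².

S(f_1,f_2): lcm = a²b. S = ⅖b³ + ⅘ab - 31/20b.
  leading term b³: no divisor's leading term divides it; move ⅖b³ to the remainder.
  leading term ab: no divisor's leading term divides it; move ⅘ab to the remainder.
  leading term b: no divisor's leading term divides it; move -31/20b to the remainder.
  remainder ⅖b³ + ⅘ab - 31/20b ≠ 0; add g_3 = ⅖b³ + ⅘ab - 31/20b to the basis.

The other S-polynomials (S(f_1,g_3), S(f_2,g_3)) all reduce to 0 modulo the current basis, so we have a Gröbner basis.
Inter-reduce: drop elements whose leading term is divisible by another's, tail-reduce, and make monic.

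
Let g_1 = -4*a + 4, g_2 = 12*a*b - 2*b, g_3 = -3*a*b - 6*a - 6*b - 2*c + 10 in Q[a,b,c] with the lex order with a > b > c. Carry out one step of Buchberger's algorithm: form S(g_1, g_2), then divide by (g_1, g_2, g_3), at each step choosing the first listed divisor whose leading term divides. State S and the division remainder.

S(g_1, g_2) = -5/6*b; remainder on division = -5/6*b.

lcm(LM(g_1), LM(g_2)) = a*b.
S = (lcm/LT(g_1))·g_1 − (lcm/LT(g_2))·g_2 = -5/6*b.
Reduce S modulo (g_1, g_2, g_3) in that order:
  leading term b: no divisor's leading term divides it; move -5/6*b to the remainder.
The remainder -5/6*b is nonzero, so it would be added as the next basis element.
An S-polynomial is built so that the two leading terms cancel; whether anything survives reduction is exactly the Gröbner-basis criterion.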